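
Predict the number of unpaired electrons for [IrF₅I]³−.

Each fluoride is −1; each iodide is −1; balancing the −3 overall charge requires Ir(III).
Ir sits in group 9, so the d-electron count is 9 − 3 = 6.
The spin state decides the count: a 5d ion has a large Δₒ and is invariably low-spin.
An octahedral low-spin d⁶ ion is t₂g⁶e_g⁰, giving 0 unpaired electrons.

0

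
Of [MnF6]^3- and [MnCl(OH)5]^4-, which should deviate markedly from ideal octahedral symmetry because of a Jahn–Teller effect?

[MnF6]^3-

[MnF6]^3-: Each fluoride is −1; balancing the −3 overall charge requires Mn(III). Group 7 minus oxidation state 3 gives a d⁴ configuration. Fluoride is a weak-field ligand for a first-row metal, so the complex is high-spin. The t₂g³e_g¹ (high-spin) configuration has an unevenly filled e_g set; the Jahn–Teller theorem predicts a tetragonal distortion (typically axial elongation) to lift the degeneracy.
[MnCl(OH)5]^4-: Ligand charges: each chloride is −1; each hydroxide is −1. With an overall charge of −4 the manganese centre must be in the +2 oxidation state. Manganese is a group-7 element; Mn(II) is therefore d⁵. Chloride and hydroxide are weak-field ligands for a first-row metal, so the complex is high-spin. The d⁵ configuration leaves the e_g set evenly filled (or empty) — no strong Jahn–Teller driving force.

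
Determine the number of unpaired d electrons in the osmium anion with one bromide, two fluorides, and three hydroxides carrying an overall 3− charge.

Summing ligand charges against the −3 overall charge gives an oxidation state of +3 for osmium.
Osmium is a group-8 element; Os(III) is therefore d⁵.
The spin state decides the count: a 5d ion has a large Δₒ and is invariably low-spin.
An octahedral low-spin d⁵ ion is t₂g⁵e_g⁰, giving 1 unpaired electron.

1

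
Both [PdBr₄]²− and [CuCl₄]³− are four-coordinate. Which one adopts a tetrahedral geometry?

For [PdBr₄]²−: Each bromide is −1; balancing the −2 overall charge requires Pd(II). Group 10 minus oxidation state 2 gives a d⁸ configuration. A 4d d⁸ ion has a large crystal-field splitting; square planar leaves the high-energy d_{x²−y²} orbital empty and maximises CFSE. → square planar.
For [CuCl₄]³−: Each chloride is −1; balancing the −3 overall charge requires Cu(I). Group 11 minus oxidation state 1 gives a d¹⁰ configuration. A d¹⁰ ion has no crystal-field stabilisation preference between square planar and tetrahedral, so four ligands adopt the sterically favoured tetrahedral geometry. → tetrahedral.

[CuCl₄]³−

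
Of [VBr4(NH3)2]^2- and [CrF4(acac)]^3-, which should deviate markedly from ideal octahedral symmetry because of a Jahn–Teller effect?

[CrF4(acac)]^3-

[VBr4(NH3)2]^2-: Each bromide is −1; ammonia is neutral; balancing the −2 overall charge requires V(II). Group 5 minus oxidation state 2 gives a d³ configuration. The d³ configuration leaves the e_g set evenly filled (or empty) — no strong Jahn–Teller driving force.
[CrF4(acac)]^3-: Ligand charges: each fluoride is −1; each acetylacetonate is −1. With an overall charge of −3 the chromium centre must be in the +2 oxidation state. Chromium is a group-6 element; Cr(II) is therefore d⁴. Acetylacetonate and fluoride are weak-field ligands for a first-row metal, so the complex is high-spin. The t₂g³e_g¹ (high-spin) configuration has an unevenly filled e_g set; the Jahn–Teller theorem predicts a tetragonal distortion (typically axial elongation) to lift the degeneracy.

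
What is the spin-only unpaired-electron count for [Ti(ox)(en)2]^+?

1 unpaired electron

Summing ligand charges against the +1 overall charge gives an oxidation state of +3 for titanium.
Ti sits in group 4, so the d-electron count is 4 − 3 = 1.
Counting donor atoms: 1×oxalate (bidentate) → 2 donors; 2×ethylenediamine (bidentate) → 4 donors. Coordination number = 6.
In an octahedral field the d¹ configuration is t₂g¹e_g⁰ (only one arrangement possible), giving 1 unpaired electron.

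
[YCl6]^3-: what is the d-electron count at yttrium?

Each chloride is −1; balancing the −3 overall charge requires Y(III).
Y sits in group 3, so the d-electron count is 3 − 3 = 0.

d0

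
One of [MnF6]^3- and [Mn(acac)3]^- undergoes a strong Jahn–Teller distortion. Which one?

[MnF6]^3-

[MnF6]^3-: Ligand charges: each fluoride is −1. With an overall charge of −3 the manganese centre must be in the +3 oxidation state. Mn sits in group 7, so the d-electron count is 7 − 3 = 4. Fluoride is a weak-field ligand for a first-row metal, so the complex is high-spin. The t₂g³e_g¹ (high-spin) configuration has an unevenly filled e_g set; the Jahn–Teller theorem predicts a tetragonal distortion (typically axial elongation) to lift the degeneracy.
[Mn(acac)3]^-: Ligand charges: each acetylacetonate is −1. With an overall charge of −1 the manganese centre must be in the +2 oxidation state. Manganese is a group-7 element; Mn(II) is therefore d⁵. Acetylacetonate is a weak-field ligand for a first-row metal, so the complex is high-spin. The d⁵ configuration leaves the e_g set evenly filled (or empty) — no strong Jahn–Teller driving force.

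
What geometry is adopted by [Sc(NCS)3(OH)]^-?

tetrahedral

Each isothiocyanate is −1; each hydroxide is −1; balancing the −1 overall charge requires Sc(III).
Scandium is a group-3 element; Sc(III) is therefore d⁰.
With 4 monodentate ligands the coordination number is 4.
A d⁰ ion has no crystal-field stabilisation preference between square planar and tetrahedral, so four ligands adopt the sterically favoured tetrahedral geometry.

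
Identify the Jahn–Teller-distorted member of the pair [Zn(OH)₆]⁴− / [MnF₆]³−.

[MnF₆]³−

[Zn(OH)₆]⁴−: Each hydroxide is −1; balancing the −4 overall charge requires Zn(II). Zn sits in group 12, so the d-electron count is 12 − 2 = 10. The d¹⁰ configuration leaves the e_g set evenly filled (or empty) — no strong Jahn–Teller driving force.
[MnF₆]³−: Ligand charges: each fluoride is −1. With an overall charge of −3 the manganese centre must be in the +3 oxidation state. Manganese is a group-7 element; Mn(III) is therefore d⁴. Fluoride is a weak-field ligand for a first-row metal, so the complex is high-spin. The t₂g³e_g¹ (high-spin) configuration has an unevenly filled e_g set; the Jahn–Teller theorem predicts a tetragonal distortion (typically axial elongation) to lift the degeneracy.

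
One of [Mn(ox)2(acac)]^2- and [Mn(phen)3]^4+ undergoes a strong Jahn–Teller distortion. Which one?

[Mn(ox)2(acac)]^2-: Ligand charges: each oxalate is −2; each acetylacetonate is −1. With an overall charge of −2 the manganese centre must be in the +3 oxidation state. Group 7 minus oxidation state 3 gives a d⁴ configuration. Acetylacetonate and oxalate are weak-field ligands for a first-row metal, so the complex is high-spin. The t₂g³e_g¹ (high-spin) configuration has an unevenly filled e_g set; the Jahn–Teller theorem predicts a tetragonal distortion (typically axial elongation) to lift the degeneracy.
[Mn(phen)3]^4+: Summing ligand charges against the +4 overall charge gives an oxidation state of +4 for manganese. Group 7 minus oxidation state 4 gives a d³ configuration. The d³ configuration leaves the e_g set evenly filled (or empty) — no strong Jahn–Teller driving force.

[Mn(ox)2(acac)]^2-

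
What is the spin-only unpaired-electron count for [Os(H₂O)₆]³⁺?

1

Summing ligand charges against the +3 overall charge gives an oxidation state of +3 for osmium.
Osmium is a group-8 element; Os(III) is therefore d⁵.
The spin state decides the count: a 5d ion has a large Δₒ and is invariably low-spin.
An octahedral low-spin d⁵ ion is t₂g⁵e_g⁰, giving 1 unpaired electron.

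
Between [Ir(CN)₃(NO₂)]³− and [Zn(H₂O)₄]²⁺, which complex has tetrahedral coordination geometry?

For [Ir(CN)₃(NO₂)]³−: Ligand charges: each cyanide is −1; each nitro (N-bound nitrite) is −1. With an overall charge of −3 the iridium centre must be in the +1 oxidation state. Iridium is a group-9 element; Ir(I) is therefore d⁸. A 5d d⁸ ion has a large crystal-field splitting; square planar leaves the high-energy d_{x²−y²} orbital empty and maximises CFSE. → square planar.
For [Zn(H₂O)₄]²⁺: Summing ligand charges against the +2 overall charge gives an oxidation state of +2 for zinc. Zn sits in group 12, so the d-electron count is 12 − 2 = 10. A d¹⁰ ion has no crystal-field stabilisation preference between square planar and tetrahedral, so four ligands adopt the sterically favoured tetrahedral geometry. → tetrahedral.

[Zn(H₂O)₄]²⁺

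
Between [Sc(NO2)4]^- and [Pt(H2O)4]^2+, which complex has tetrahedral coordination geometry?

[Sc(NO2)4]^-

For [Sc(NO2)4]^-: Ligand charges: each nitro (N-bound nitrite) is −1. With an overall charge of −1 the scandium centre must be in the +3 oxidation state. Group 3 minus oxidation state 3 gives a d⁰ configuration. A d⁰ ion has no crystal-field stabilisation preference between square planar and tetrahedral, so four ligands adopt the sterically favoured tetrahedral geometry. → tetrahedral.
For [Pt(H2O)4]^2+: Summing ligand charges against the +2 overall charge gives an oxidation state of +2 for platinum. Platinum is a group-10 element; Pt(II) is therefore d⁸. A 5d d⁸ ion has a large crystal-field splitting; square planar leaves the high-energy d_{x²−y²} orbital empty and maximises CFSE. → square planar.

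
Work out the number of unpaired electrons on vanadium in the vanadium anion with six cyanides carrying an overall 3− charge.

2 unpaired electrons

Ligand charges: each cyanide is −1. With an overall charge of −3 the vanadium centre must be in the +3 oxidation state.
Group 5 minus oxidation state 3 gives a d² configuration.
In an octahedral field the d² configuration is t₂g²e_g⁰ (only one arrangement possible), giving 2 unpaired electrons.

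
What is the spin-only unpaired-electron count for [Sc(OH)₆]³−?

Ligand charges: each hydroxide is −1. With an overall charge of −3 the scandium centre must be in the +3 oxidation state.
Sc sits in group 3, so the d-electron count is 3 − 3 = 0.
In an octahedral field the d⁰ configuration is t₂g⁰e_g⁰, giving 0 unpaired electrons.

0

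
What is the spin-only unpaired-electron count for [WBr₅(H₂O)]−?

2 unpaired electrons

Each bromide is −1; water is neutral; balancing the −1 overall charge requires W(IV).
Tungsten is a group-6 element; W(IV) is therefore d².
In an octahedral field the d² configuration is t₂g²e_g⁰ (only one arrangement possible), giving 2 unpaired electrons.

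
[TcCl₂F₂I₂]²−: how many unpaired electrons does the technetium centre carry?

Summing ligand charges against the −2 overall charge gives an oxidation state of +4 for technetium.
Tc sits in group 7, so the d-electron count is 7 − 4 = 3.
In an octahedral field the d³ configuration is t₂g³e_g⁰ (only one arrangement possible), giving 3 unpaired electrons.

3 unpaired electrons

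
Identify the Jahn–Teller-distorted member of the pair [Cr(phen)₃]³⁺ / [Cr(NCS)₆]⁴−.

[Cr(NCS)₆]⁴−

[Cr(phen)₃]³⁺: Ligand charges: 1,10-phenanthroline is neutral. With an overall charge of +3 the chromium centre must be in the +3 oxidation state. Group 6 minus oxidation state 3 gives a d³ configuration. The d³ configuration leaves the e_g set evenly filled (or empty) — no strong Jahn–Teller driving force.
[Cr(NCS)₆]⁴−: Summing ligand charges against the −4 overall charge gives an oxidation state of +2 for chromium. Chromium is a group-6 element; Cr(II) is therefore d⁴. Isothiocyanate is a weak-field ligand for a first-row metal, so the complex is high-spin. The t₂g³e_g¹ (high-spin) configuration has an unevenly filled e_g set; the Jahn–Teller theorem predicts a tetragonal distortion (typically axial elongation) to lift the degeneracy.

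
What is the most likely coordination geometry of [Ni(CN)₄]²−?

Each cyanide is −1; balancing the −2 overall charge requires Ni(II).
Group 10 minus oxidation state 2 gives a d⁸ configuration.
With 4 monodentate ligands the coordination number is 4.
Cyanide is a strong-field ligand (high in the spectrochemical series).
A 3d d⁸ ion with strong-field ligands gains enough CFSE to favour square planar over tetrahedral.

square planar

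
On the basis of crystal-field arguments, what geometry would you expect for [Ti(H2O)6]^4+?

octahedral

Ligand charges: water is neutral. With an overall charge of +4 the titanium centre must be in the +4 oxidation state.
Titanium is a group-4 element; Ti(IV) is therefore d⁰.
With 6 monodentate ligands the coordination number is 6.
Six donors around a single metal centre give an octahedral coordination sphere.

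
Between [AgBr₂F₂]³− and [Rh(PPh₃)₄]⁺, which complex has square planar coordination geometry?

For [AgBr₂F₂]³−: Ligand charges: each bromide is −1; each fluoride is −1. With an overall charge of −3 the silver centre must be in the +1 oxidation state. Ag sits in group 11, so the d-electron count is 11 − 1 = 10. A d¹⁰ ion has no crystal-field stabilisation preference between square planar and tetrahedral, so four ligands adopt the sterically favoured tetrahedral geometry. → tetrahedral.
For [Rh(PPh₃)₄]⁺: Summing ligand charges against the +1 overall charge gives an oxidation state of +1 for rhodium. Rhodium is a group-9 element; Rh(I) is therefore d⁸. A 4d d⁸ ion has a large crystal-field splitting; square planar leaves the high-energy d_{x²−y²} orbital empty and maximises CFSE. → square planar.

[Rh(PPh₃)₄]⁺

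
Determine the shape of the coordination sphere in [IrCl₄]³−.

Each chloride is −1; balancing the −3 overall charge requires Ir(I).
Iridium is a group-9 element; Ir(I) is therefore d⁸.
With 4 monodentate ligands the coordination number is 4.
A 5d d⁸ ion has a large crystal-field splitting; square planar leaves the high-energy d_{x²−y²} orbital empty and maximises CFSE.

square planar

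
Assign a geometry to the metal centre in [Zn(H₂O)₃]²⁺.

Water is neutral; balancing the +2 overall charge requires Zn(II).
Zinc is a group-12 element; Zn(II) is therefore d¹⁰.
Coordination number: 3.
Three ligands around a d¹⁰ centre minimise repulsion in a trigonal-planar arrangement.

trigonal planar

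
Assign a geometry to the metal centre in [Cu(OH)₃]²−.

Summing ligand charges against the −2 overall charge gives an oxidation state of +1 for copper.
Group 11 minus oxidation state 1 gives a d¹⁰ configuration.
With 3 monodentate ligands the coordination number is 3.
Three ligands around a d¹⁰ centre minimise repulsion in a trigonal-planar arrangement.

trigonal planar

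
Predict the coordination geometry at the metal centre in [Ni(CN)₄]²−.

square planar

Summing ligand charges against the −2 overall charge gives an oxidation state of +2 for nickel.
Nickel is a group-10 element; Ni(II) is therefore d⁸.
Coordination number: 4.
Cyanide is a strong-field ligand (high in the spectrochemical series).
A 3d d⁸ ion with strong-field ligands gains enough CFSE to favour square planar over tetrahedral.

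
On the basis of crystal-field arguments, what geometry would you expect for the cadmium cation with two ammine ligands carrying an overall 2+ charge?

Ligand charges: ammonia is neutral. With an overall charge of +2 the cadmium centre must be in the +2 oxidation state.
Cadmium is a group-12 element; Cd(II) is therefore d¹⁰.
With 2 monodentate ligands the coordination number is 2.
A d¹⁰ ion with only two ligands adopts a linear arrangement (sp hybridisation; no CFSE preference).

linear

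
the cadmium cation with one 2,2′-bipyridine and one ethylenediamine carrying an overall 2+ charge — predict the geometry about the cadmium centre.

Ligand charges: 2,2′-bipyridine is neutral; ethylenediamine is neutral. With an overall charge of +2 the cadmium centre must be in the +2 oxidation state.
Cd sits in group 12, so the d-electron count is 12 − 2 = 10.
Counting donor atoms: 1×2,2′-bipyridine (bidentate) → 2 donors; 1×ethylenediamine (bidentate) → 2 donors. Coordination number = 4.
A d¹⁰ ion has no crystal-field stabilisation preference between square planar and tetrahedral, so four ligands adopt the sterically favoured tetrahedral geometry.

tetrahedral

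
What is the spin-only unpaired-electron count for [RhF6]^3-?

0 unpaired electrons

Summing ligand charges against the −3 overall charge gives an oxidation state of +3 for rhodium.
Rhodium is a group-9 element; Rh(III) is therefore d⁶.
The spin state decides the count: a 4d ion has a large Δₒ and is invariably low-spin.
An octahedral low-spin d⁶ ion is t₂g⁶e_g⁰, giving 0 unpaired electrons.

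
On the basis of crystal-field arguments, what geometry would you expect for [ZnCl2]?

Summing ligand charges against the 0 overall charge gives an oxidation state of +2 for zinc.
Group 12 minus oxidation state 2 gives a d¹⁰ configuration.
With 2 monodentate ligands the coordination number is 2.
A d¹⁰ ion with only two ligands adopts a linear arrangement (sp hybridisation; no CFSE preference).

linear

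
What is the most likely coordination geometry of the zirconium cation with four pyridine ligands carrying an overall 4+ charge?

tetrahedral

Ligand charges: pyridine is neutral. With an overall charge of +4 the zirconium centre must be in the +4 oxidation state.
Zr sits in group 4, so the d-electron count is 4 − 4 = 0.
With 4 monodentate ligands the coordination number is 4.
A d⁰ ion has no crystal-field stabilisation preference between square planar and tetrahedral, so four ligands adopt the sterically favoured tetrahedral geometry.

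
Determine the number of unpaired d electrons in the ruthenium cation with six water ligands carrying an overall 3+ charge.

Water is neutral; balancing the +3 overall charge requires Ru(III).
Ruthenium is a group-8 element; Ru(III) is therefore d⁵.
The spin state decides the count: a 4d ion has a large Δₒ and is invariably low-spin.
An octahedral low-spin d⁵ ion is t₂g⁵e_g⁰, giving 1 unpaired electron.

1 unpaired electron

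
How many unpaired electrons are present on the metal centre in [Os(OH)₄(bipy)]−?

Summing ligand charges against the −1 overall charge gives an oxidation state of +3 for osmium.
Os sits in group 8, so the d-electron count is 8 − 3 = 5.
Counting donor atoms: 4×hydroxide (monodentate) → 4 donors; 1×2,2′-bipyridine (bidentate) → 2 donors. Coordination number = 6.
The spin state decides the count: a 5d ion has a large Δₒ and is invariably low-spin.
An octahedral low-spin d⁵ ion is t₂g⁵e_g⁰, giving 1 unpaired electron.

1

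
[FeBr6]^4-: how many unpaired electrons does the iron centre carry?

4 unpaired electrons

Summing ligand charges against the −4 overall charge gives an oxidation state of +2 for iron.
Iron is a group-8 element; Fe(II) is therefore d⁶.
The spin state decides the count: Bromide is a weak-field ligand for a first-row metal, so the complex is high-spin.
An octahedral high-spin d⁶ ion is t₂g⁴e_g², giving 4 unpaired electrons.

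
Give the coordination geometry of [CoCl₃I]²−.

Summing ligand charges against the −2 overall charge gives an oxidation state of +2 for cobalt.
Cobalt is a group-9 element; Co(II) is therefore d⁷.
Coordination number: 4.
Chloride and iodide are weak-field ligands.
For a high-spin 3d d⁷ ion with weak-field ligands the small Δₜ gives little square-planar CFSE advantage, so four ligands adopt the sterically favoured tetrahedral geometry.

tetrahedral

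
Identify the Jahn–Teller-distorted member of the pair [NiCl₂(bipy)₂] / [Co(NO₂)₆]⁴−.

[NiCl₂(bipy)₂]: Ligand charges: each chloride is −1; 2,2′-bipyridine is neutral. With an overall charge of 0 the nickel centre must be in the +2 oxidation state. Ni sits in group 10, so the d-electron count is 10 − 2 = 8. The d⁸ configuration leaves the e_g set evenly filled (or empty) — no strong Jahn–Teller driving force.
[Co(NO₂)₆]⁴−: Summing ligand charges against the −4 overall charge gives an oxidation state of +2 for cobalt. Cobalt is a group-9 element; Co(II) is therefore d⁷. Nitro (N-bound nitrite) is a strong-field ligand (high in the spectrochemical series) for a first-row metal, so the complex is low-spin. The t₂g⁶e_g¹ (low-spin) configuration has an unevenly filled e_g set; the Jahn–Teller theorem predicts a tetragonal distortion (typically axial elongation) to lift the degeneracy.

[Co(NO₂)₆]⁴−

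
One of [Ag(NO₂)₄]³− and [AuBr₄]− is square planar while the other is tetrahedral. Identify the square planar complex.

For [Ag(NO₂)₄]³−: Each nitro (N-bound nitrite) is −1; balancing the −3 overall charge requires Ag(I). Silver is a group-11 element; Ag(I) is therefore d¹⁰. A d¹⁰ ion has no crystal-field stabilisation preference between square planar and tetrahedral, so four ligands adopt the sterically favoured tetrahedral geometry. → tetrahedral.
For [AuBr₄]−: Summing ligand charges against the −1 overall charge gives an oxidation state of +3 for gold. Group 11 minus oxidation state 3 gives a d⁸ configuration. A 5d d⁸ ion has a large crystal-field splitting; square planar leaves the high-energy d_{x²−y²} orbital empty and maximises CFSE. → square planar.

[AuBr₄]−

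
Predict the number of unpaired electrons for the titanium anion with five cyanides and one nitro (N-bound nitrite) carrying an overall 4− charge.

Each cyanide is −1; each nitro (N-bound nitrite) is −1; balancing the −4 overall charge requires Ti(II).
Ti sits in group 4, so the d-electron count is 4 − 2 = 2.
In an octahedral field the d² configuration is t₂g²e_g⁰ (only one arrangement possible), giving 2 unpaired electrons.

2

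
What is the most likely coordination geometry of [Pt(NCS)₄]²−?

Summing ligand charges against the −2 overall charge gives an oxidation state of +2 for platinum.
Pt sits in group 10, so the d-electron count is 10 − 2 = 8.
Coordination number: 4.
A 5d d⁸ ion has a large crystal-field splitting; square planar leaves the high-energy d_{x²−y²} orbital empty and maximises CFSE.

square planar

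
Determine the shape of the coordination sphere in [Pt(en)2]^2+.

square planar

Summing ligand charges against the +2 overall charge gives an oxidation state of +2 for platinum.
Group 10 minus oxidation state 2 gives a d⁸ configuration.
Counting donor atoms: 2×ethylenediamine (bidentate) → 4 donors. Coordination number = 4.
A 5d d⁸ ion has a large crystal-field splitting; square planar leaves the high-energy d_{x²−y²} orbital empty and maximises CFSE.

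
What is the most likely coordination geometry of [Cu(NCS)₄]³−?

tetrahedral

Summing ligand charges against the −3 overall charge gives an oxidation state of +1 for copper.
Copper is a group-11 element; Cu(I) is therefore d¹⁰.
With 4 monodentate ligands the coordination number is 4.
A d¹⁰ ion has no crystal-field stabilisation preference between square planar and tetrahedral, so four ligands adopt the sterically favoured tetrahedral geometry.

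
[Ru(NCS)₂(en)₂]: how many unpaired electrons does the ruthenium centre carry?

Each isothiocyanate is −1; ethylenediamine is neutral; balancing the 0 overall charge requires Ru(II).
Group 8 minus oxidation state 2 gives a d⁶ configuration.
Counting donor atoms: 2×isothiocyanate (monodentate) → 2 donors; 2×ethylenediamine (bidentate) → 4 donors. Coordination number = 6.
The spin state decides the count: a 4d ion has a large Δₒ and is invariably low-spin.
An octahedral low-spin d⁶ ion is t₂g⁶e_g⁰, giving 0 unpaired electrons.

0 unpaired electrons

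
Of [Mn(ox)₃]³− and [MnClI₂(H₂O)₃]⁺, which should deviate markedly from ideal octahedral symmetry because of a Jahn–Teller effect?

[Mn(ox)₃]³−

[Mn(ox)₃]³−: Ligand charges: each oxalate is −2. With an overall charge of −3 the manganese centre must be in the +3 oxidation state. Group 7 minus oxidation state 3 gives a d⁴ configuration. Oxalate is a weak-field ligand for a first-row metal, so the complex is high-spin. The t₂g³e_g¹ (high-spin) configuration has an unevenly filled e_g set; the Jahn–Teller theorem predicts a tetragonal distortion (typically axial elongation) to lift the degeneracy.
[MnClI₂(H₂O)₃]⁺: Summing ligand charges against the +1 overall charge gives an oxidation state of +4 for manganese. Mn sits in group 7, so the d-electron count is 7 − 4 = 3. The d³ configuration leaves the e_g set evenly filled (or empty) — no strong Jahn–Teller driving force.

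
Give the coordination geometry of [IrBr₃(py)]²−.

square planar

Ligand charges: each bromide is −1; pyridine is neutral. With an overall charge of −2 the iridium centre must be in the +1 oxidation state.
Group 9 minus oxidation state 1 gives a d⁸ configuration.
With 4 monodentate ligands the coordination number is 4.
A 5d d⁸ ion has a large crystal-field splitting; square planar leaves the high-energy d_{x²−y²} orbital empty and maximises CFSE.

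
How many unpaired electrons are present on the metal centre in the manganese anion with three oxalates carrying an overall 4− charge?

Each oxalate is −2; balancing the −4 overall charge requires Mn(II).
Group 7 minus oxidation state 2 gives a d⁵ configuration.
Counting donor atoms: 3×oxalate (bidentate) → 6 donors. Coordination number = 6.
The spin state decides the count: Oxalate is a weak-field ligand for a first-row metal, so the complex is high-spin.
An octahedral high-spin d⁵ ion is t₂g³e_g², giving 5 unpaired electrons.

5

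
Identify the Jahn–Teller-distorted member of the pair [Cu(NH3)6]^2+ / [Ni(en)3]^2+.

[Cu(NH3)6]^2+

[Cu(NH3)6]^2+: Ammonia is neutral; balancing the +2 overall charge requires Cu(II). Group 11 minus oxidation state 2 gives a d⁹ configuration. The t₂g⁶e_g³ configuration has an unevenly filled e_g set; the Jahn–Teller theorem predicts a tetragonal distortion (typically axial elongation) to lift the degeneracy.
[Ni(en)3]^2+: Summing ligand charges against the +2 overall charge gives an oxidation state of +2 for nickel. Nickel is a group-10 element; Ni(II) is therefore d⁸. The d⁸ configuration leaves the e_g set evenly filled (or empty) — no strong Jahn–Teller driving force.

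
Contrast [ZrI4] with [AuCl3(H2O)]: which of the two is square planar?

For [ZrI4]: Summing ligand charges against the 0 overall charge gives an oxidation state of +4 for zirconium. Group 4 minus oxidation state 4 gives a d⁰ configuration. A d⁰ ion has no crystal-field stabilisation preference between square planar and tetrahedral, so four ligands adopt the sterically favoured tetrahedral geometry. → tetrahedral.
For [AuCl3(H2O)]: Each chloride is −1; water is neutral; balancing the 0 overall charge requires Au(III). Group 11 minus oxidation state 3 gives a d⁸ configuration. A 5d d⁸ ion has a large crystal-field splitting; square planar leaves the high-energy d_{x²−y²} orbital empty and maximises CFSE. → square planar.

[AuCl3(H2O)]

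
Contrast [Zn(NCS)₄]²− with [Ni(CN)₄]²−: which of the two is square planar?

[Ni(CN)₄]²−

For [Zn(NCS)₄]²−: Each isothiocyanate is −1; balancing the −2 overall charge requires Zn(II). Group 12 minus oxidation state 2 gives a d¹⁰ configuration. A d¹⁰ ion has no crystal-field stabilisation preference between square planar and tetrahedral, so four ligands adopt the sterically favoured tetrahedral geometry. → tetrahedral.
For [Ni(CN)₄]²−: Summing ligand charges against the −2 overall charge gives an oxidation state of +2 for nickel. Ni sits in group 10, so the d-electron count is 10 − 2 = 8. Cyanide is a strong-field ligand (high in the spectrochemical series). A 3d d⁸ ion with strong-field ligands gains enough CFSE to favour square planar over tetrahedral. → square planar.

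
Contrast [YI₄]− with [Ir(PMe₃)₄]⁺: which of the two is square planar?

[Ir(PMe₃)₄]⁺

For [YI₄]−: Ligand charges: each iodide is −1. With an overall charge of −1 the yttrium centre must be in the +3 oxidation state. Group 3 minus oxidation state 3 gives a d⁰ configuration. A d⁰ ion has no crystal-field stabilisation preference between square planar and tetrahedral, so four ligands adopt the sterically favoured tetrahedral geometry. → tetrahedral.
For [Ir(PMe₃)₄]⁺: Ligand charges: trimethylphosphine is neutral. With an overall charge of +1 the iridium centre must be in the +1 oxidation state. Ir sits in group 9, so the d-electron count is 9 − 1 = 8. A 5d d⁸ ion has a large crystal-field splitting; square planar leaves the high-energy d_{x²−y²} orbital empty and maximises CFSE. → square planar.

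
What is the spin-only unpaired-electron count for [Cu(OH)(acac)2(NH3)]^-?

1 unpaired electron

Ligand charges: each hydroxide is −1; each acetylacetonate is −1; ammonia is neutral. With an overall charge of −1 the copper centre must be in the +2 oxidation state.
Group 11 minus oxidation state 2 gives a d⁹ configuration.
Counting donor atoms: 1×hydroxide (monodentate) → 1 donor; 2×acetylacetonate (bidentate) → 4 donors; 1×ammonia (monodentate) → 1 donor. Coordination number = 6.
In an octahedral field the d⁹ configuration is t₂g⁶e_g³ (only one arrangement possible), giving 1 unpaired electron.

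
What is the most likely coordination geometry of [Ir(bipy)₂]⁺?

Ligand charges: 2,2′-bipyridine is neutral. With an overall charge of +1 the iridium centre must be in the +1 oxidation state.
Group 9 minus oxidation state 1 gives a d⁸ configuration.
Counting donor atoms: 2×2,2′-bipyridine (bidentate) → 4 donors. Coordination number = 4.
A 5d d⁸ ion has a large crystal-field splitting; square planar leaves the high-energy d_{x²−y²} orbital empty and maximises CFSE.

square planar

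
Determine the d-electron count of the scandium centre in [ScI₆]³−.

Ligand charges: each iodide is −1. With an overall charge of −3 the scandium centre must be in the +3 oxidation state.
Scandium is a group-3 element; Sc(III) is therefore d⁰.

d⁰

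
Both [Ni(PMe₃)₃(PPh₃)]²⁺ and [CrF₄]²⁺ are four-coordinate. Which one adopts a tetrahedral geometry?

[CrF₄]²⁺

For [Ni(PMe₃)₃(PPh₃)]²⁺: Trimethylphosphine is neutral; triphenylphosphine is neutral; balancing the +2 overall charge requires Ni(II). Nickel is a group-10 element; Ni(II) is therefore d⁸. Trimethylphosphine and triphenylphosphine are strong-field ligands (high in the spectrochemical series). A 3d d⁸ ion with strong-field ligands gains enough CFSE to favour square planar over tetrahedral. → square planar.
For [CrF₄]²⁺: Summing ligand charges against the +2 overall charge gives an oxidation state of +6 for chromium. Group 6 minus oxidation state 6 gives a d⁰ configuration. A d⁰ ion has no crystal-field stabilisation preference between square planar and tetrahedral, so four ligands adopt the sterically favoured tetrahedral geometry. → tetrahedral.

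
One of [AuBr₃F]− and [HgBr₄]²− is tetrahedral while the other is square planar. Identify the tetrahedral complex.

[HgBr₄]²−

For [AuBr₃F]−: Summing ligand charges against the −1 overall charge gives an oxidation state of +3 for gold. Au sits in group 11, so the d-electron count is 11 − 3 = 8. A 5d d⁸ ion has a large crystal-field splitting; square planar leaves the high-energy d_{x²−y²} orbital empty and maximises CFSE. → square planar.
For [HgBr₄]²−: Each bromide is −1; balancing the −2 overall charge requires Hg(II). Group 12 minus oxidation state 2 gives a d¹⁰ configuration. A d¹⁰ ion has no crystal-field stabilisation preference between square planar and tetrahedral, so four ligands adopt the sterically favoured tetrahedral geometry. → tetrahedral.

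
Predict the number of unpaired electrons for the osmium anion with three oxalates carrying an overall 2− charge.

Summing ligand charges against the −2 overall charge gives an oxidation state of +4 for osmium.
Group 8 minus oxidation state 4 gives a d⁴ configuration.
Counting donor atoms: 3×oxalate (bidentate) → 6 donors. Coordination number = 6.
The spin state decides the count: a 5d ion has a large Δₒ and is invariably low-spin.
An octahedral low-spin d⁴ ion is t₂g⁴e_g⁰, giving 2 unpaired electrons.

2 unpaired electrons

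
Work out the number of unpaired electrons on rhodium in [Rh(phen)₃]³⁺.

0

Ligand charges: 1,10-phenanthroline is neutral. With an overall charge of +3 the rhodium centre must be in the +3 oxidation state.
Rh sits in group 9, so the d-electron count is 9 − 3 = 6.
Counting donor atoms: 3×1,10-phenanthroline (bidentate) → 6 donors. Coordination number = 6.
The spin state decides the count: a 4d ion has a large Δₒ and is invariably low-spin.
An octahedral low-spin d⁶ ion is t₂g⁶e_g⁰, giving 0 unpaired electrons.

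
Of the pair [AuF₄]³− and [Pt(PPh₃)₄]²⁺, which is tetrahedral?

[AuF₄]³−

For [AuF₄]³−: Each fluoride is −1; balancing the −3 overall charge requires Au(I). Group 11 minus oxidation state 1 gives a d¹⁰ configuration. A d¹⁰ ion has no crystal-field stabilisation preference between square planar and tetrahedral, so four ligands adopt the sterically favoured tetrahedral geometry. → tetrahedral.
For [Pt(PPh₃)₄]²⁺: Ligand charges: triphenylphosphine is neutral. With an overall charge of +2 the platinum centre must be in the +2 oxidation state. Platinum is a group-10 element; Pt(II) is therefore d⁸. A 5d d⁸ ion has a large crystal-field splitting; square planar leaves the high-energy d_{x²−y²} orbital empty and maximises CFSE. → square planar.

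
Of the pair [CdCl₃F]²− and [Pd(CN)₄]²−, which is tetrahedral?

For [CdCl₃F]²−: Summing ligand charges against the −2 overall charge gives an oxidation state of +2 for cadmium. Cd sits in group 12, so the d-electron count is 12 − 2 = 10. A d¹⁰ ion has no crystal-field stabilisation preference between square planar and tetrahedral, so four ligands adopt the sterically favoured tetrahedral geometry. → tetrahedral.
For [Pd(CN)₄]²−: Each cyanide is −1; balancing the −2 overall charge requires Pd(II). Group 10 minus oxidation state 2 gives a d⁸ configuration. A 4d d⁸ ion has a large crystal-field splitting; square planar leaves the high-energy d_{x²−y²} orbital empty and maximises CFSE. → square planar.

[CdCl₃F]²−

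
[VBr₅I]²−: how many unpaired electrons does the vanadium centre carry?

1 unpaired electron

Summing ligand charges against the −2 overall charge gives an oxidation state of +4 for vanadium.
Vanadium is a group-5 element; V(IV) is therefore d¹.
In an octahedral field the d¹ configuration is t₂g¹e_g⁰ (only one arrangement possible), giving 1 unpaired electron.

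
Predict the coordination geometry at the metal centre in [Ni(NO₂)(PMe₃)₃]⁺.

Each nitro (N-bound nitrite) is −1; trimethylphosphine is neutral; balancing the +1 overall charge requires Ni(II).
Group 10 minus oxidation state 2 gives a d⁸ configuration.
With 4 monodentate ligands the coordination number is 4.
Nitro (N-bound nitrite) and trimethylphosphine are strong-field ligands (high in the spectrochemical series).
A 3d d⁸ ion with strong-field ligands gains enough CFSE to favour square planar over tetrahedral.

square planar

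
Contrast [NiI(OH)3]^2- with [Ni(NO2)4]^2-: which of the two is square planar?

[Ni(NO2)4]^2-

For [NiI(OH)3]^2-: Summing ligand charges against the −2 overall charge gives an oxidation state of +2 for nickel. Nickel is a group-10 element; Ni(II) is therefore d⁸. Hydroxide and iodide are weak-field ligands. With weak-field ligands the CFSE gain from square planar is small, so a 3d d⁸ ion takes the sterically preferred tetrahedral geometry. → tetrahedral.
For [Ni(NO2)4]^2-: Summing ligand charges against the −2 overall charge gives an oxidation state of +2 for nickel. Group 10 minus oxidation state 2 gives a d⁸ configuration. Nitro (N-bound nitrite) is a strong-field ligand (high in the spectrochemical series). A 3d d⁸ ion with strong-field ligands gains enough CFSE to favour square planar over tetrahedral. → square planar.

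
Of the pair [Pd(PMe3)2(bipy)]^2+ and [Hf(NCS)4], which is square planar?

[Pd(PMe3)2(bipy)]^2+

For [Pd(PMe3)2(bipy)]^2+: Trimethylphosphine is neutral; 2,2′-bipyridine is neutral; balancing the +2 overall charge requires Pd(II). Pd sits in group 10, so the d-electron count is 10 − 2 = 8. A 4d d⁸ ion has a large crystal-field splitting; square planar leaves the high-energy d_{x²−y²} orbital empty and maximises CFSE. → square planar.
For [Hf(NCS)4]: Ligand charges: each isothiocyanate is −1. With an overall charge of 0 the hafnium centre must be in the +4 oxidation state. Hf sits in group 4, so the d-electron count is 4 − 4 = 0. A d⁰ ion has no crystal-field stabilisation preference between square planar and tetrahedral, so four ligands adopt the sterically favoured tetrahedral geometry. → tetrahedral.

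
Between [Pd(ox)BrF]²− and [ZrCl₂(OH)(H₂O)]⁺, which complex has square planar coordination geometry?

For [Pd(ox)BrF]²−: Summing ligand charges against the −2 overall charge gives an oxidation state of +2 for palladium. Palladium is a group-10 element; Pd(II) is therefore d⁸. A 4d d⁸ ion has a large crystal-field splitting; square planar leaves the high-energy d_{x²−y²} orbital empty and maximises CFSE. → square planar.
For [ZrCl₂(OH)(H₂O)]⁺: Each chloride is −1; each hydroxide is −1; water is neutral; balancing the +1 overall charge requires Zr(IV). Zirconium is a group-4 element; Zr(IV) is therefore d⁰. A d⁰ ion has no crystal-field stabilisation preference between square planar and tetrahedral, so four ligands adopt the sterically favoured tetrahedral geometry. → tetrahedral.

[Pd(ox)BrF]²−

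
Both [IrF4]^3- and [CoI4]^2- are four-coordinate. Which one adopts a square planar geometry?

For [IrF4]^3-: Summing ligand charges against the −3 overall charge gives an oxidation state of +1 for iridium. Ir sits in group 9, so the d-electron count is 9 − 1 = 8. A 5d d⁸ ion has a large crystal-field splitting; square planar leaves the high-energy d_{x²−y²} orbital empty and maximises CFSE. → square planar.
For [CoI4]^2-: Each iodide is −1; balancing the −2 overall charge requires Co(II). Co sits in group 9, so the d-electron count is 9 − 2 = 7. For a high-spin 3d d⁷ ion with weak-field ligands the small Δₜ gives little square-planar CFSE advantage, so four ligands adopt the sterically favoured tetrahedral geometry. → tetrahedral.

[IrF4]^3-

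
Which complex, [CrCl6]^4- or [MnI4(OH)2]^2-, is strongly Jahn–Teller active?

[CrCl6]^4-

[CrCl6]^4-: Each chloride is −1; balancing the −4 overall charge requires Cr(II). Group 6 minus oxidation state 2 gives a d⁴ configuration. Chloride is a weak-field ligand for a first-row metal, so the complex is high-spin. The t₂g³e_g¹ (high-spin) configuration has an unevenly filled e_g set; the Jahn–Teller theorem predicts a tetragonal distortion (typically axial elongation) to lift the degeneracy.
[MnI4(OH)2]^2-: Ligand charges: each iodide is −1; each hydroxide is −1. With an overall charge of −2 the manganese centre must be in the +4 oxidation state. Manganese is a group-7 element; Mn(IV) is therefore d³. The d³ configuration leaves the e_g set evenly filled (or empty) — no strong Jahn–Teller driving force.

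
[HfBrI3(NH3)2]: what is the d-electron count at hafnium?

d0

Ligand charges: each bromide is −1; each iodide is −1; ammonia is neutral. With an overall charge of 0 the hafnium centre must be in the +4 oxidation state.
Hf sits in group 4, so the d-electron count is 4 − 4 = 0.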